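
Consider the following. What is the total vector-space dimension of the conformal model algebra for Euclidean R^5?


The conformal model of R^5 uses Cl(6,1): the 5 Euclidean generators plus two extra orthogonal generators e+ (e+^2 = +1) and e- (e-^2 = -1), from which the null vectors e0, einf are built.
Number of generators m = 5 + 2 = 7.
dim Cl(p,q) = 2^m = 2^7 = 128


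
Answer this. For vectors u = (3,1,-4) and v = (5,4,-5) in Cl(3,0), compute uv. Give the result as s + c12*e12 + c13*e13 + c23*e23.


In Cl(3,0): e_i^2 = 1, e_ie_j = -e_je_i for i != j.
Scalar part = u . v = 3*5 + 1*4 + (-4)*(-5)
= 15 + 4 + 20 = 39
e12 coeff = 3*4 - 1*5 = 12 - 5 = 7
e13 coeff = 3*(-5) - (-4)*5 = -15 - (-20) = 5
e23 coeff = 1*(-5) - (-4)*4 = -5 - (-16) = 11
uv = 39 + 7*e12 + 5*e13 + 11*e23


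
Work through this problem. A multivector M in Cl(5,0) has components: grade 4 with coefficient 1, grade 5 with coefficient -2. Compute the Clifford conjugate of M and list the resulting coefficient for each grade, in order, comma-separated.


Clifford conjugate sign for grade k: (-1)^(k(k+1)/2)
Grade 4: (-1)^(4*5/2) = (-1)^10 = 1, coeff 1 -> 1
Grade 5: (-1)^(5*6/2) = (-1)^15 = -1, coeff -2 -> 2
Conjugated coefficients: 1, 2


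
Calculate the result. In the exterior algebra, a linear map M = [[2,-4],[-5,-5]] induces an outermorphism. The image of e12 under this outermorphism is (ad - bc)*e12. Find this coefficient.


The outermorphism of a linear map f sends e1^e2 to f(e1)^f(e2).
f(e1) = 2*e1 - 5*e2
f(e2) = -4*e1 - 5*e2
f(e1) ^ f(e2) = (2*e1 - 5*e2) ^ (-4*e1 - 5*e2)
= 2*(-5)*e12 + (-5)*(-4)*e21
= (-10 - 20)*e12
= -30*e12
Coefficient = -30


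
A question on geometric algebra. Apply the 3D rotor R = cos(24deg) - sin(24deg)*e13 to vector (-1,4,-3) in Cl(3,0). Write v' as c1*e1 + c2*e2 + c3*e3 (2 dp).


Rotor R = cos(24deg) - sin(24deg)*e13
Rotation angle theta = 2 * 24 = 48 degrees in the e13 plane (e1 -> e3).
The component perpendicular to the plane (e2) is invariant: v'_2 = v2 = 4.00
cos(48deg) = 0.6691, sin(48deg) = 0.7431
v'_1 = v1*cos(theta) - v3*sin(theta) = -1*0.6691 - (-3)*0.7431 = 1.56
v'_3 = v1*sin(theta) + v3*cos(theta) = -1*0.7431 + (-3)*0.6691 = -2.75
v' = 1.56*e1 + 4.00*e2 - 2.75*e3


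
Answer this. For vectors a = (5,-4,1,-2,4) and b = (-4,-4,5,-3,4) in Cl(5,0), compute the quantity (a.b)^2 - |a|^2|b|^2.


a . b = 5*(-4) + (-4)*(-4) + 1*5 + (-2)*(-3) + 4*4
= -20 + 16 + 5 + 6 + 16 = 23
|a|^2 = 5^2 + (-4)^2 + 1^2 + (-2)^2 + 4^2 = 62
|b|^2 = (-4)^2 + (-4)^2 + 5^2 + (-3)^2 + 4^2 = 82
(a.b)^2 = 23^2 = 529
|a|^2 * |b|^2 = 62 * 82 = 5084
Result = 529 - 5084 = -4555


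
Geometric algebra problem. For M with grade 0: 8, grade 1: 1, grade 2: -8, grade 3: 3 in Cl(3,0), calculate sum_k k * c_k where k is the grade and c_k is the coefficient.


Grade-weighted sum = sum of grade_k * coefficient_k
0*8 = 0
1*1 = 1
2*(-8) = -16
3*3 = 9
Total = 0 + 1 + (-16) + 9 = -6


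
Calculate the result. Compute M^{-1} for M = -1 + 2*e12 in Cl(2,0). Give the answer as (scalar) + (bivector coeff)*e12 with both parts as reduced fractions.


M = -1 + 2*e12, where e12^2 = -1.
Since M commutes with its reverse ~M = a - b*e12, M * ~M = a^2 - b^2*e12^2 = a^2 + b^2.
So M^{-1} = ~M / (a^2 + b^2) = (a - b*e12)/(a^2 + b^2).
a^2 + b^2 = 1 + 4 = 5
Scalar part = -1/5 = -1/5
Bivector coeff = -2/5 = -2/5
M^{-1} = -1/5 - 2/5*e12


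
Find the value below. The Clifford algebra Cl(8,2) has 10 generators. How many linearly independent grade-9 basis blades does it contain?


Number of grade-k basis blades in Cl(p,q) with n = p + q is C(n, k).
n = 8 + 2 = 10
C(10, 9) = 10! / (9! * 1!)
= 3628800 / (362880 * 1)
= 10


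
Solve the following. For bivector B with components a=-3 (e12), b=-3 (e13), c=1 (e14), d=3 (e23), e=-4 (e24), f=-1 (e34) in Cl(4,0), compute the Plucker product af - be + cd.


Plucker relation: af - be + cd
a*f = (-3)*(-1) = 3
b*e = (-3)*(-4) = 12
c*d = 1*3 = 3
af - be + cd = 3 - 12 + 3
= -6


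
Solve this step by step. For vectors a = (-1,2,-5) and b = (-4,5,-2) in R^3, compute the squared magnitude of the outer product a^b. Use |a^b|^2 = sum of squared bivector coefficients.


a wedge b = (a1*b2 - a2*b1)*e12 + (a1*b3 - a3*b1)*e13 + (a2*b3 - a3*b2)*e23
e12 coeff: (-1)*5 - 2*(-4) = -5 - (-8) = 3
e13 coeff: (-1)*(-2) - (-5)*(-4) = 2 - 20 = -18
e23 coeff: 2*(-2) - (-5)*5 = -4 - (-25) = 21
|a wedge b|^2 = 3^2 + (-18)^2 + 21^2
= 9 + 324 + 441
= 774


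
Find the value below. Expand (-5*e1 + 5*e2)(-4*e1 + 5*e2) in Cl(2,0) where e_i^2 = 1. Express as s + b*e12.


Expand: (-5*e1 + 5*e2)(-4*e1 + 5*e2)
= (-5)*(-4)*e1e1 + (-5)*5*e1e2 + 5*(-4)*e2e1 + 5*5*e2e2
Using e1^2 = e2^2 = 1, e2e1 = -e1e2:
Scalar part s = (-5)*(-4) + 5*5 = 20 + 25 = 45
Bivector part b = (-5)*5 - 5*(-4) = -25 - (-20) = -5
uv = 45 - 5*e12


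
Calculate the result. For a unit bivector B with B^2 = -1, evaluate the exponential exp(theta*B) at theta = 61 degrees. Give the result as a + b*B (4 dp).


For a unit bivector B with B^2 = -1, the exponential series gives
e^(theta*B) = cos(theta) + sin(theta)*B (the GA analogue of Euler's formula).
theta = 61 degrees = 1.064651 rad
cos(61 deg) = 0.4848
sin(61 deg) = 0.8746
exp(theta*B) = 0.4848 + 0.8746*B


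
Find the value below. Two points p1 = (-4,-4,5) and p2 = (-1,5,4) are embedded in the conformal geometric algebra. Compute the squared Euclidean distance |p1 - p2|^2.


p1 - p2 = (-3, -9, 1)
|p1 - p2|^2 = (-3)^2 + (-9)^2 + 1^2
= 9 + 81 + 1
= 91


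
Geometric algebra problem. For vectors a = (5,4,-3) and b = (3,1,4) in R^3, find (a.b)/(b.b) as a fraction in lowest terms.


Projection coefficient = (a . b) / (b . b)
a . b = 5*3 + 4*1 + (-3)*4
= 15 + 4 + (-12) = 7
b . b = 3^2 + 1^2 + 4^2
= 9 + 1 + 16 = 26
Coefficient = 7/26
In lowest terms: 7/26


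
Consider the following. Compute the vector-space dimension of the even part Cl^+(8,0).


Even subalgebra dimension = 2^(n-1)
n = 8 + 0 = 8
2^(8 - 1) = 2^7 = 128
Verification: sum of C(8,k) for even k = 1 + 28 + 70 + 28 + 1 = 128
Result = 128


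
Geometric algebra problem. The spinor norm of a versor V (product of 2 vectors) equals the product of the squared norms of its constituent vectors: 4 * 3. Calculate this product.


Spinor norm N(V) = |v1|^2 * |v2|^2 * ... * |v2|^2
= 4 * 3
Running product: 4, 12
N(V) = 12


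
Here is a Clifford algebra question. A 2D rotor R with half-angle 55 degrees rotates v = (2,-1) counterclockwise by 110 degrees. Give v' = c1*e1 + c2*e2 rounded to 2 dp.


Rotor R = cos(55deg) - sin(55deg)*e12
Rotation angle theta = 2 * 55 = 110 degrees
v' = R*v*~R rotates v by theta.
cos(110deg) = -0.3420, sin(110deg) = 0.9397
v'_1 = 2*cos(110deg) - (-1)*sin(110deg)
= 2*(-0.3420) - (-1)*0.9397
= 0.26
v'_2 = 2*sin(110deg) + (-1)*cos(110deg)
= 2*0.9397 + (-1)*(-0.3420)
= 2.22
v' = 0.26*e1 + 2.22*e2


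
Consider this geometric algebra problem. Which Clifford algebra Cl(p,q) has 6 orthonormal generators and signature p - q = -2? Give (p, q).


We need p + q = 6 and p - q = -2.
Adding: 2p = 6 + (-2) = 4, so p = 2.
Then q = 6 - 2 = 4.
(p, q) = (2, 4)


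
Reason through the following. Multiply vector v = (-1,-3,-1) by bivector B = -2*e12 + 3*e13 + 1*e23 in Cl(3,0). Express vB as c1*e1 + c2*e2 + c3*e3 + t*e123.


vB has grade-1 (vector) and grade-3 (trivector) parts: vB = (v _| B) + (v ^ B).
Vector part <vB>_1:
  e1: -v2*b12 - v3*b13 = -(-3)*(-2) - (-1)*(3) = -3
  e2: v1*b12 - v3*b23 = (-1)*(-2) - (-1)*(1) = 3
  e3: v1*b13 + v2*b23 = (-1)*(3) + (-3)*(1) = -6
Trivector part <vB>_3:
  e123: v1*b23 - v2*b13 + v3*b12 = (-1)*(1) - (-3)*(3) + (-1)*(-2) = 10
vB = -3*e1 + 3*e2 - 6*e3 + 10*e123


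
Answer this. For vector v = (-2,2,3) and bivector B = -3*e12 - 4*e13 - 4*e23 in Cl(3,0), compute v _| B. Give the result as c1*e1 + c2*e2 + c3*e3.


Left contraction v _| B = <vB>_1 (grade-1 part of the geometric product vB).
Using e1_|e12 = e2, e2_|e12 = -e1, e1_|e13 = e3, e3_|e13 = -e1, e2_|e23 = e3, e3_|e23 = -e2:
e1 coeff: -v2*b12 - v3*b13 = -(2)*(-3) - (3)*(-4) = 18
e2 coeff: v1*b12 - v3*b23 = (-2)*(-3) - (3)*(-4) = 18
e3 coeff: v1*b13 + v2*b23 = (-2)*(-4) + (2)*(-4) = 0
v _| B = 18*e1 + 18*e2 + 0*e3


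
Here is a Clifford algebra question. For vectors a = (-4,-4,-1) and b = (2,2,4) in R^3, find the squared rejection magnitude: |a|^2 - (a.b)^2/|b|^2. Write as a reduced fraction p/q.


|a|^2 = (-4)^2 + (-4)^2 + (-1)^2 = 33
|b|^2 = 2^2 + 2^2 + 4^2 = 24
a . b = (-4)*2 + (-4)*2 + (-1)*4 = -20
(a.b)^2 = (-20)^2 = 400
|rej|^2 = 33 - 400/24
= (792 - 400)/24
= 392/24
In lowest terms: 49/3


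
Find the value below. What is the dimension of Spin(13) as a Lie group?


Spin(n) double-covers SO(n); both have Lie algebra so(n) of dimension n(n-1)/2.
n = 13
n(n-1) = 13 * 12 = 156
dim Spin(13) = 156/2 = 78


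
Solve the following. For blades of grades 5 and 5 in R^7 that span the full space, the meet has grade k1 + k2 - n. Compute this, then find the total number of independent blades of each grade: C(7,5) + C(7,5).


Meet grade = grade(A) + grade(B) - n
= 5 + 5 - 7 = 3
C(7,5) = 21
C(7,5) = 21
dim_A + dim_B = 21 + 21 = 42


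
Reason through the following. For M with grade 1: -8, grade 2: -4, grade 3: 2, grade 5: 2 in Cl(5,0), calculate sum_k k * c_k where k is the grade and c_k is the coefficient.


Grade-weighted sum = sum of grade_k * coefficient_k
1*(-8) = -8
2*(-4) = -8
3*2 = 6
5*2 = 10
Total = -8 + (-8) + 6 + 10 = 0


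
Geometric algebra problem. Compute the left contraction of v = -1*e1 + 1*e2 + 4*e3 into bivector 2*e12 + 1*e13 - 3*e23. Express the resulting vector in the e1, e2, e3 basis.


Left contraction v _| B = <vB>_1 (grade-1 part of the geometric product vB).
Using e1_|e12 = e2, e2_|e12 = -e1, e1_|e13 = e3, e3_|e13 = -e1, e2_|e23 = e3, e3_|e23 = -e2:
e1 coeff: -v2*b12 - v3*b13 = -(1)*(2) - (4)*(1) = -6
e2 coeff: v1*b12 - v3*b23 = (-1)*(2) - (4)*(-3) = 10
e3 coeff: v1*b13 + v2*b23 = (-1)*(1) + (1)*(-3) = -4
v _| B = -6*e1 + 10*e2 - 4*e3


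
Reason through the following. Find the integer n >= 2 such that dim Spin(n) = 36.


dim Spin(n) = dim so(n) = n(n-1)/2.
Solve n(n-1)/2 = 36, i.e. n^2 - n - 72 = 0.
Discriminant = 1 + 8*36 = 289
n = (1 + sqrt(289))/2 = (1 + 17)/2 = 9


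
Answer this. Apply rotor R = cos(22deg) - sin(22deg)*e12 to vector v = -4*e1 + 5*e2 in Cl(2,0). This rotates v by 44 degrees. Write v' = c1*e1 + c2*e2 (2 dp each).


Rotor R = cos(22deg) - sin(22deg)*e12
Rotation angle theta = 2 * 22 = 44 degrees
v' = R*v*~R rotates v by theta.
cos(44deg) = 0.7193, sin(44deg) = 0.6947
v'_1 = -4*cos(44deg) - 5*sin(44deg)
= -4*0.7193 - 5*0.6947
= -6.35
v'_2 = -4*sin(44deg) + 5*cos(44deg)
= -4*0.6947 + 5*0.7193
= 0.82
v' = -6.35*e1 + 0.82*e2


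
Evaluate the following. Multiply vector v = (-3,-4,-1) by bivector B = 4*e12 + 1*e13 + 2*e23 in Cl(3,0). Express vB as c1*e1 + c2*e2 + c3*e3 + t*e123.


vB has grade-1 (vector) and grade-3 (trivector) parts: vB = (v _| B) + (v ^ B).
Vector part <vB>_1:
  e1: -v2*b12 - v3*b13 = -(-4)*(4) - (-1)*(1) = 17
  e2: v1*b12 - v3*b23 = (-3)*(4) - (-1)*(2) = -10
  e3: v1*b13 + v2*b23 = (-3)*(1) + (-4)*(2) = -11
Trivector part <vB>_3:
  e123: v1*b23 - v2*b13 + v3*b12 = (-3)*(2) - (-4)*(1) + (-1)*(4) = -6
vB = 17*e1 - 10*e2 - 11*e3 - 6*e123


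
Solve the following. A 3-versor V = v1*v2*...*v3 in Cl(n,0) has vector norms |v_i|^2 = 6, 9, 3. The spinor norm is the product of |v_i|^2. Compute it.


Spinor norm N(V) = |v1|^2 * |v2|^2 * ... * |v3|^2
= 6 * 9 * 3
Running product: 6, 54, 162
N(V) = 162


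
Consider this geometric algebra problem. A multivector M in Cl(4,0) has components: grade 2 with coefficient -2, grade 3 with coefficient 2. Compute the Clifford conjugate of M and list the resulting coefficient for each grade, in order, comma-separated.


Clifford conjugate sign for grade k: (-1)^(k(k+1)/2)
Grade 2: (-1)^(2*3/2) = (-1)^3 = -1, coeff -2 -> 2
Grade 3: (-1)^(3*4/2) = (-1)^6 = 1, coeff 2 -> 2
Conjugated coefficients: 2, 2


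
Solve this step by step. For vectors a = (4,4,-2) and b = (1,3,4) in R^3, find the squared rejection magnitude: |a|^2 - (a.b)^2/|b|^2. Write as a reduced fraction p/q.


|a|^2 = 4^2 + 4^2 + (-2)^2 = 36
|b|^2 = 1^2 + 3^2 + 4^2 = 26
a . b = 4*1 + 4*3 + (-2)*4 = 8
(a.b)^2 = 8^2 = 64
|rej|^2 = 36 - 64/26
= (936 - 64)/26
= 872/26
In lowest terms: 436/13


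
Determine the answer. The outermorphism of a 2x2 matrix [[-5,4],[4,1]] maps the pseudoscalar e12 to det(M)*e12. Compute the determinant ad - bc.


The outermorphism of a linear map f sends e1^e2 to f(e1)^f(e2).
f(e1) = -5*e1 + 4*e2
f(e2) = 4*e1 + 1*e2
f(e1) ^ f(e2) = (-5*e1 + 4*e2) ^ (4*e1 + 1*e2)
= (-5)*1*e12 + 4*4*e21
= (-5 - 16)*e12
= -21*e12
Coefficient = -21


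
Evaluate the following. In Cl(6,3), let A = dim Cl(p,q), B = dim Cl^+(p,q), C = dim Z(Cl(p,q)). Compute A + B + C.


n = 6 + 3 = 9
Total dim = 2^9 = 512
Even subalgebra dim = 2^8 = 256
n is odd, so center dim = 2
Sum = 512 + 256 + 2 = 770


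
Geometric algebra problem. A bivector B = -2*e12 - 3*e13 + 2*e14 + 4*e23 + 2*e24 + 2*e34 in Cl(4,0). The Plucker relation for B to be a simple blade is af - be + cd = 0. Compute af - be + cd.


Plucker relation: af - be + cd
a*f = (-2)*2 = -4
b*e = (-3)*2 = -6
c*d = 2*4 = 8
af - be + cd = -4 - (-6) + 8
= 10


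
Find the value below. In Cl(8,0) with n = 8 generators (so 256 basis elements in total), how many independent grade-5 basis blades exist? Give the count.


Number of grade-k basis blades in Cl(p,q) with n = p + q is C(n, k).
n = 8 + 0 = 8
C(8, 5) = 8! / (5! * 3!)
= 40320 / (120 * 6)
= 56


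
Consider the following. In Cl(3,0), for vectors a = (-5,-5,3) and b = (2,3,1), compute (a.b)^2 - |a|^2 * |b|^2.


a . b = (-5)*2 + (-5)*3 + 3*1
= -10 + (-15) + 3 = -22
|a|^2 = (-5)^2 + (-5)^2 + 3^2 = 59
|b|^2 = 2^2 + 3^2 + 1^2 = 14
(a.b)^2 = (-22)^2 = 484
|a|^2 * |b|^2 = 59 * 14 = 826
Result = 484 - 826 = -342


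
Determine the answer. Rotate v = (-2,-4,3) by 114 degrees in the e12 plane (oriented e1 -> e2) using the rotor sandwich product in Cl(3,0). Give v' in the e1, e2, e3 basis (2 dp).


Rotor R = cos(57deg) - sin(57deg)*e12
Rotation angle theta = 2 * 57 = 114 degrees in the e12 plane (e1 -> e2).
The component perpendicular to the plane (e3) is invariant: v'_3 = v3 = 3.00
cos(114deg) = -0.4067, sin(114deg) = 0.9135
v'_1 = v1*cos(theta) - v2*sin(theta) = -2*(-0.4067) - (-4)*0.9135 = 4.47
v'_2 = v1*sin(theta) + v2*cos(theta) = -2*0.9135 + (-4)*(-0.4067) = -0.20
v' = 4.47*e1 - 0.20*e2 + 3.00*e3


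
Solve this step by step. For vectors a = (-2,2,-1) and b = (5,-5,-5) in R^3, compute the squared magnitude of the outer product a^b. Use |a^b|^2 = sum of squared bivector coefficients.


a wedge b = (a1*b2 - a2*b1)*e12 + (a1*b3 - a3*b1)*e13 + (a2*b3 - a3*b2)*e23
e12 coeff: (-2)*(-5) - 2*5 = 10 - 10 = 0
e13 coeff: (-2)*(-5) - (-1)*5 = 10 - (-5) = 15
e23 coeff: 2*(-5) - (-1)*(-5) = -10 - 5 = -15
|a wedge b|^2 = 0^2 + 15^2 + (-15)^2
= 0 + 225 + 225
= 450


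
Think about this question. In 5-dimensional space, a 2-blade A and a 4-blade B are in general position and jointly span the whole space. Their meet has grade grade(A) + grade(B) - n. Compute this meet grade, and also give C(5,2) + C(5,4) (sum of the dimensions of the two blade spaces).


Meet grade = grade(A) + grade(B) - n
= 2 + 4 - 5 = 1
C(5,2) = 10
C(5,4) = 5
dim_A + dim_B = 10 + 5 = 15


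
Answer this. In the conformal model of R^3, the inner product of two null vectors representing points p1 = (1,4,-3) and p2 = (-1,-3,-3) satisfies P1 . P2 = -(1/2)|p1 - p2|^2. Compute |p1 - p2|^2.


p1 - p2 = (2, 7, 0)
|p1 - p2|^2 = 2^2 + 7^2 + 0^2
= 4 + 49 + 0
= 53


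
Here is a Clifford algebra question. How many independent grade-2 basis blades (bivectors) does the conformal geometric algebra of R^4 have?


The conformal model of R^4 uses Cl(5,1) with m = 4 + 2 = 6 generators.
Number of grade-2 blades = C(m, 2) = C(6, 2)
= 6*5/2 = 15


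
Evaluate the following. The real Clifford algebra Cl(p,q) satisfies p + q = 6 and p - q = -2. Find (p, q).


We need p + q = 6 and p - q = -2.
Adding: 2p = 6 + (-2) = 4, so p = 2.
Then q = 6 - 2 = 4.
(p, q) = (2, 4)


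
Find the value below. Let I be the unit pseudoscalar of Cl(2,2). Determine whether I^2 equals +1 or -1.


The pseudoscalar I = e1...e_n (product of all n generators) of Cl(p,q) satisfies I^2 = (-1)^(q + n(n-1)/2).
p = 2, q = 2, n = p + q = 4
n(n-1)/2 = 4 * 3 / 2 = 6
Exponent = q + n(n-1)/2 = 2 + 6 = 8
I^2 = (-1)^8 = +1


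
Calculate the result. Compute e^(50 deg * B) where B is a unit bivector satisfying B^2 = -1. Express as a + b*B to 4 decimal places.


For a unit bivector B with B^2 = -1, the exponential series gives
e^(theta*B) = cos(theta) + sin(theta)*B (the GA analogue of Euler's formula).
theta = 50 degrees = 0.872665 rad
cos(50 deg) = 0.6428
sin(50 deg) = 0.7660
exp(theta*B) = 0.6428 + 0.7660*B


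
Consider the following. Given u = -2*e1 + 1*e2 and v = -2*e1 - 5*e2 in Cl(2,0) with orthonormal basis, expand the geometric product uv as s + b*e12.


Expand: (-2*e1 + 1*e2)(-2*e1 - 5*e2)
= (-2)*(-2)*e1e1 + (-2)*(-5)*e1e2 + 1*(-2)*e2e1 + 1*(-5)*e2e2
Using e1^2 = e2^2 = 1, e2e1 = -e1e2:
Scalar part s = (-2)*(-2) + 1*(-5) = 4 + (-5) = -1
Bivector part b = (-2)*(-5) - 1*(-2) = 10 - (-2) = 12
uv = -1 + 12*e12


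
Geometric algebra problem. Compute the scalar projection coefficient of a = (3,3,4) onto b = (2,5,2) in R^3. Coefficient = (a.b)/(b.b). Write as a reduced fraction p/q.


Projection coefficient = (a . b) / (b . b)
a . b = 3*2 + 3*5 + 4*2
= 6 + 15 + 8 = 29
b . b = 2^2 + 5^2 + 2^2
= 4 + 25 + 4 = 33
Coefficient = 29/33
In lowest terms: 29/33


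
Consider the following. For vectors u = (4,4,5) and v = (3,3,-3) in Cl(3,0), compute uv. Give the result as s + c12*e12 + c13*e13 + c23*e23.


In Cl(3,0): e_i^2 = 1, e_ie_j = -e_je_i for i != j.
Scalar part = u . v = 4*3 + 4*3 + 5*(-3)
= 12 + 12 + (-15) = 9
e12 coeff = 4*3 - 4*3 = 12 - 12 = 0
e13 coeff = 4*(-3) - 5*3 = -12 - 15 = -27
e23 coeff = 4*(-3) - 5*3 = -12 - 15 = -27
uv = 9 + 0*e12 - 27*e13 - 27*e23


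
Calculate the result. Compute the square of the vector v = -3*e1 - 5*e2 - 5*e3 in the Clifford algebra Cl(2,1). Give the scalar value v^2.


v^2 = sum of c_i^2 * e_i^2
Positive signature terms (e_i^2 = +1): (-3)^2 + (-5)^2 = 34
Negative signature terms (e_j^2 = -1): (-5)^2 = 25
v^2 = 34 - 25 = 9


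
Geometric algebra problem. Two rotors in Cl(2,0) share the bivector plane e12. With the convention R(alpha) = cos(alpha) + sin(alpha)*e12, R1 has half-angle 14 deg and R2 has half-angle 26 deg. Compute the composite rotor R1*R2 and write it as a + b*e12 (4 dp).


Same-plane rotors commute and their half-angles add:
R1*R2 = cos(a1 + a2) + sin(a1 + a2)*e12.
a1 + a2 = 14 + 26 = 40 deg
cos(40 deg) = 0.7660
sin(40 deg) = 0.6428
R1*R2 = 0.7660 + 0.6428*e12


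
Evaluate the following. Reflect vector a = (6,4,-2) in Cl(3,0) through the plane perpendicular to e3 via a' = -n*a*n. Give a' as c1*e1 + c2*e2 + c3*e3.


Reflection formula: a' = -n*a*n, with n = e3 (unit vector, n^2 = 1).
For reflection through hyperplane perp to e3:
The component along e3 flips sign, others stay.
a = (6, 4, -2)
a' = (6, 4, 2)
a' = 6*e1 + 4*e2 + 2*e3


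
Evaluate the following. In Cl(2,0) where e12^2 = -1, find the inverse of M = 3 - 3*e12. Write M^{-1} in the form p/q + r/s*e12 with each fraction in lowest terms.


M = 3 - 3*e12, where e12^2 = -1.
Since M commutes with its reverse ~M = a - b*e12, M * ~M = a^2 - b^2*e12^2 = a^2 + b^2.
So M^{-1} = ~M / (a^2 + b^2) = (a - b*e12)/(a^2 + b^2).
a^2 + b^2 = 9 + 9 = 18
Scalar part = 3/18 = 1/6
Bivector coeff = 3/18 = 1/6
M^{-1} = 1/6 + 1/6*e12


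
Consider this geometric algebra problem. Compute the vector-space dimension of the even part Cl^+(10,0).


Even subalgebra dimension = 2^(n-1)
n = 10 + 0 = 10
2^(10 - 1) = 2^9 = 512
Verification: sum of C(10,k) for even k = 1 + 45 + 210 + 210 + 45 + 1 = 512
Result = 512


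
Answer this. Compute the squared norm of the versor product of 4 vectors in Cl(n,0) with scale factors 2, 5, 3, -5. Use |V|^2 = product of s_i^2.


Each vector v_i has |v_i|^2 = s_i^2
Squared scales: 2^2 = 4, 5^2 = 25, 3^2 = 9, (-5)^2 = 25
|V|^2 = 4 * 25 * 9 * 25
= 22500


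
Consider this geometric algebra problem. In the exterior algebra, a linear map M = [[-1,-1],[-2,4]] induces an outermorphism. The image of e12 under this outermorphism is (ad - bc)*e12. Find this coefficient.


The outermorphism of a linear map f sends e1^e2 to f(e1)^f(e2).
f(e1) = -1*e1 - 2*e2
f(e2) = -1*e1 + 4*e2
f(e1) ^ f(e2) = (-1*e1 - 2*e2) ^ (-1*e1 + 4*e2)
= (-1)*4*e12 + (-2)*(-1)*e21
= (-4 - 2)*e12
= -6*e12
Coefficient = -6


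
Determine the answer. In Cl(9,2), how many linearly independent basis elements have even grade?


Even subalgebra dimension = 2^(n-1)
n = 9 + 2 = 11
2^(11 - 1) = 2^10 = 1024
Verification: sum of C(11,k) for even k = 1 + 55 + 330 + 462 + 165 + 11 = 1024
Result = 1024


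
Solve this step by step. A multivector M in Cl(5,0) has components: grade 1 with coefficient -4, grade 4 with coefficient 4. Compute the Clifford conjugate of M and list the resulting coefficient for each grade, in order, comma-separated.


Clifford conjugate sign for grade k: (-1)^(k(k+1)/2)
Grade 1: (-1)^(1*2/2) = (-1)^1 = -1, coeff -4 -> 4
Grade 4: (-1)^(4*5/2) = (-1)^10 = 1, coeff 4 -> 4
Conjugated coefficients: 4, 4


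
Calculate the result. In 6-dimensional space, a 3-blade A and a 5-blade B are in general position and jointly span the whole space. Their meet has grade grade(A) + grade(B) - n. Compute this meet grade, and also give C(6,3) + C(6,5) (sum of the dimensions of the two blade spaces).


Meet grade = grade(A) + grade(B) - n
= 3 + 5 - 6 = 2
C(6,3) = 20
C(6,5) = 6
dim_A + dim_B = 20 + 6 = 26


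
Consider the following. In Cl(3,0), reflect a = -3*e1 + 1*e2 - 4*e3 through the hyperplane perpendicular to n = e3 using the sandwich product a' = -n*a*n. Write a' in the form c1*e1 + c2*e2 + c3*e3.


Reflection formula: a' = -n*a*n, with n = e3 (unit vector, n^2 = 1).
For reflection through hyperplane perp to e3:
The component along e3 flips sign, others stay.
a = (-3, 1, -4)
a' = (-3, 1, 4)
a' = -3*e1 + 1*e2 + 4*e3


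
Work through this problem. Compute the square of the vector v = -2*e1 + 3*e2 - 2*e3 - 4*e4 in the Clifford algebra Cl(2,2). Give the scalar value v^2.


v^2 = sum of c_i^2 * e_i^2
Positive signature terms (e_i^2 = +1): (-2)^2 + 3^2 = 13
Negative signature terms (e_j^2 = -1): (-2)^2 + (-4)^2 = 20
v^2 = 13 - 20 = -7


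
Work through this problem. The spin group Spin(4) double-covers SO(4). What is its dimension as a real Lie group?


Spin(n) double-covers SO(n); both have Lie algebra so(n) of dimension n(n-1)/2.
n = 4
n(n-1) = 4 * 3 = 12
dim Spin(4) = 12/2 = 6


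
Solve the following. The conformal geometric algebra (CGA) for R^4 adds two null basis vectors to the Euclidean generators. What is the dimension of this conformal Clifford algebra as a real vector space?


The conformal model of R^4 uses Cl(5,1): the 4 Euclidean generators plus two extra orthogonal generators e+ (e+^2 = +1) and e- (e-^2 = -1), from which the null vectors e0, einf are built.
Number of generators m = 4 + 2 = 6.
dim Cl(p,q) = 2^m = 2^6 = 64


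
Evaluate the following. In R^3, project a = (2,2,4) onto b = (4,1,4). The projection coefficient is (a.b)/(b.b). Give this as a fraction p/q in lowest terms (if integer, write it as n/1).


Projection coefficient = (a . b) / (b . b)
a . b = 2*4 + 2*1 + 4*4
= 8 + 2 + 16 = 26
b . b = 4^2 + 1^2 + 4^2
= 16 + 1 + 16 = 33
Coefficient = 26/33
In lowest terms: 26/33


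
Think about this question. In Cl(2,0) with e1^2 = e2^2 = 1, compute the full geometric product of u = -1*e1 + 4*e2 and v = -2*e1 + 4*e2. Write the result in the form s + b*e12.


Expand: (-1*e1 + 4*e2)(-2*e1 + 4*e2)
= (-1)*(-2)*e1e1 + (-1)*4*e1e2 + 4*(-2)*e2e1 + 4*4*e2e2
Using e1^2 = e2^2 = 1, e2e1 = -e1e2:
Scalar part s = (-1)*(-2) + 4*4 = 2 + 16 = 18
Bivector part b = (-1)*4 - 4*(-2) = -4 - (-8) = 4
uv = 18 + 4*e12


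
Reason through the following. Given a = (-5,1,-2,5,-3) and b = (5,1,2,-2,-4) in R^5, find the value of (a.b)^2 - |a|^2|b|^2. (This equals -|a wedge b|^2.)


a . b = (-5)*5 + 1*1 + (-2)*2 + 5*(-2) + (-3)*(-4)
= -25 + 1 + (-4) + (-10) + 12 = -26
|a|^2 = (-5)^2 + 1^2 + (-2)^2 + 5^2 + (-3)^2 = 64
|b|^2 = 5^2 + 1^2 + 2^2 + (-2)^2 + (-4)^2 = 50
(a.b)^2 = (-26)^2 = 676
|a|^2 * |b|^2 = 64 * 50 = 3200
Result = 676 - 3200 = -2524


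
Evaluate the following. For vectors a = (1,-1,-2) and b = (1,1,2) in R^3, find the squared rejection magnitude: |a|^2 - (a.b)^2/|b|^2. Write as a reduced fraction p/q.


|a|^2 = 1^2 + (-1)^2 + (-2)^2 = 6
|b|^2 = 1^2 + 1^2 + 2^2 = 6
a . b = 1*1 + (-1)*1 + (-2)*2 = -4
(a.b)^2 = (-4)^2 = 16
|rej|^2 = 6 - 16/6
= (36 - 16)/6
= 20/6
In lowest terms: 10/3


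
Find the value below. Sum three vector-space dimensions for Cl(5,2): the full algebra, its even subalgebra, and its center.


n = 5 + 2 = 7
Total dim = 2^7 = 128
Even subalgebra dim = 2^6 = 64
n is odd, so center dim = 2
Sum = 128 + 64 + 2 = 194


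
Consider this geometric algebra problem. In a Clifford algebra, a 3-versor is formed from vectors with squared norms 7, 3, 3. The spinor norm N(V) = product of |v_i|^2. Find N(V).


Spinor norm N(V) = |v1|^2 * |v2|^2 * ... * |v3|^2
= 7 * 3 * 3
Running product: 7, 21, 63
N(V) = 63


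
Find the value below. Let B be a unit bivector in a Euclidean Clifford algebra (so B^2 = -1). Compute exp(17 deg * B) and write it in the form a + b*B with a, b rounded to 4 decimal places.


For a unit bivector B with B^2 = -1, the exponential series gives
e^(theta*B) = cos(theta) + sin(theta)*B (the GA analogue of Euler's formula).
theta = 17 degrees = 0.296706 rad
cos(17 deg) = 0.9563
sin(17 deg) = 0.2924
exp(theta*B) = 0.9563 + 0.2924*B


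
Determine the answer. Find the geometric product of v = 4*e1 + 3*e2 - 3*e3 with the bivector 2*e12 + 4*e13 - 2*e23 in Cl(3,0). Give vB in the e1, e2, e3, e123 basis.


vB has grade-1 (vector) and grade-3 (trivector) parts: vB = (v _| B) + (v ^ B).
Vector part <vB>_1:
  e1: -v2*b12 - v3*b13 = -(3)*(2) - (-3)*(4) = 6
  e2: v1*b12 - v3*b23 = (4)*(2) - (-3)*(-2) = 2
  e3: v1*b13 + v2*b23 = (4)*(4) + (3)*(-2) = 10
Trivector part <vB>_3:
  e123: v1*b23 - v2*b13 + v3*b12 = (4)*(-2) - (3)*(4) + (-3)*(2) = -26
vB = 6*e1 + 2*e2 + 10*e3 - 26*e123


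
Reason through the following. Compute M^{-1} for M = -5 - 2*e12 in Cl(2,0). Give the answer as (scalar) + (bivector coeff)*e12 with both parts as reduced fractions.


M = -5 - 2*e12, where e12^2 = -1.
Since M commutes with its reverse ~M = a - b*e12, M * ~M = a^2 - b^2*e12^2 = a^2 + b^2.
So M^{-1} = ~M / (a^2 + b^2) = (a - b*e12)/(a^2 + b^2).
a^2 + b^2 = 25 + 4 = 29
Scalar part = -5/29 = -5/29
Bivector coeff = 2/29 = 2/29
M^{-1} = -5/29 + 2/29*e12


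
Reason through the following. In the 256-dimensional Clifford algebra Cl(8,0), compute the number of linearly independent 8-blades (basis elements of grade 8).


Number of grade-k basis blades in Cl(p,q) with n = p + q is C(n, k).
n = 8 + 0 = 8
C(8, 8) = 8! / (8! * 0!)
= 40320 / (40320 * 1)
= 1


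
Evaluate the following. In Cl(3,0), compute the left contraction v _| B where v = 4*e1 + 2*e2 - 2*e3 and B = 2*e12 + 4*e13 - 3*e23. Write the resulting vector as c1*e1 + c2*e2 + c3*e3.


Left contraction v _| B = <vB>_1 (grade-1 part of the geometric product vB).
Using e1_|e12 = e2, e2_|e12 = -e1, e1_|e13 = e3, e3_|e13 = -e1, e2_|e23 = e3, e3_|e23 = -e2:
e1 coeff: -v2*b12 - v3*b13 = -(2)*(2) - (-2)*(4) = 4
e2 coeff: v1*b12 - v3*b23 = (4)*(2) - (-2)*(-3) = 2
e3 coeff: v1*b13 + v2*b23 = (4)*(4) + (2)*(-3) = 10
v _| B = 4*e1 + 2*e2 + 10*e3


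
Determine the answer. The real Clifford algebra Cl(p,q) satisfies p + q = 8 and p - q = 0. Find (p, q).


We need p + q = 8 and p - q = 0.
Adding: 2p = 8 + 0 = 8, so p = 4.
Then q = 8 - 4 = 4.
(p, q) = (4, 4)


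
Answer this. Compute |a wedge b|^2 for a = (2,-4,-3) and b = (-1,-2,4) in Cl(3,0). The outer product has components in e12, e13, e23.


a wedge b = (a1*b2 - a2*b1)*e12 + (a1*b3 - a3*b1)*e13 + (a2*b3 - a3*b2)*e23
e12 coeff: 2*(-2) - (-4)*(-1) = -4 - 4 = -8
e13 coeff: 2*4 - (-3)*(-1) = 8 - 3 = 5
e23 coeff: (-4)*4 - (-3)*(-2) = -16 - 6 = -22
|a wedge b|^2 = (-8)^2 + 5^2 + (-22)^2
= 64 + 25 + 484
= 573


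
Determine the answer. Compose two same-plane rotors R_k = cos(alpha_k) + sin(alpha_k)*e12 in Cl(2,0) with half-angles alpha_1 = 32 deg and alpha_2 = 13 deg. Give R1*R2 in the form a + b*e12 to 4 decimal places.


Same-plane rotors commute and their half-angles add:
R1*R2 = cos(a1 + a2) + sin(a1 + a2)*e12.
a1 + a2 = 32 + 13 = 45 deg
cos(45 deg) = 0.7071
sin(45 deg) = 0.7071
R1*R2 = 0.7071 + 0.7071*e12


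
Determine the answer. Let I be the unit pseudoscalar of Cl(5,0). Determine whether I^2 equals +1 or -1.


The pseudoscalar I = e1...e_n (product of all n generators) of Cl(p,q) satisfies I^2 = (-1)^(q + n(n-1)/2).
p = 5, q = 0, n = p + q = 5
n(n-1)/2 = 5 * 4 / 2 = 10
Exponent = q + n(n-1)/2 = 0 + 10 = 10
I^2 = (-1)^10 = +1


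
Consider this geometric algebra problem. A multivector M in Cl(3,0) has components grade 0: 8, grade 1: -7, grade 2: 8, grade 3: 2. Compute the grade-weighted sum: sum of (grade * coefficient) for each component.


Grade-weighted sum = sum of grade_k * coefficient_k
0*8 = 0
1*(-7) = -7
2*8 = 16
3*2 = 6
Total = 0 + (-7) + 16 + 6 = 15


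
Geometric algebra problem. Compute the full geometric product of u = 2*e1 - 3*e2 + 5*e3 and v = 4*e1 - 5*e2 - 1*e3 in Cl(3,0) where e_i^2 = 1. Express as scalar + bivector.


In Cl(3,0): e_i^2 = 1, e_ie_j = -e_je_i for i != j.
Scalar part = u . v = 2*4 + (-3)*(-5) + 5*(-1)
= 8 + 15 + (-5) = 18
e12 coeff = 2*(-5) - (-3)*4 = -10 - (-12) = 2
e13 coeff = 2*(-1) - 5*4 = -2 - 20 = -22
e23 coeff = (-3)*(-1) - 5*(-5) = 3 - (-25) = 28
uv = 18 + 2*e12 - 22*e13 + 28*e23


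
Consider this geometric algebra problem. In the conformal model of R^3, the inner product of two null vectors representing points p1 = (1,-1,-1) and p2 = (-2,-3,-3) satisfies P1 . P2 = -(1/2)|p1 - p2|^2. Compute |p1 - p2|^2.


p1 - p2 = (3, 2, 2)
|p1 - p2|^2 = 3^2 + 2^2 + 2^2
= 9 + 4 + 4
= 17


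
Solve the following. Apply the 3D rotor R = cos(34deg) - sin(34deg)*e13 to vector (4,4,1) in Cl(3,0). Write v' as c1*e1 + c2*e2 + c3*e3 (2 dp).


Rotor R = cos(34deg) - sin(34deg)*e13
Rotation angle theta = 2 * 34 = 68 degrees in the e13 plane (e1 -> e3).
The component perpendicular to the plane (e2) is invariant: v'_2 = v2 = 4.00
cos(68deg) = 0.3746, sin(68deg) = 0.9272
v'_1 = v1*cos(theta) - v3*sin(theta) = 4*0.3746 - 1*0.9272 = 0.57
v'_3 = v1*sin(theta) + v3*cos(theta) = 4*0.9272 + 1*0.3746 = 4.08
v' = 0.57*e1 + 4.00*e2 + 4.08*e3


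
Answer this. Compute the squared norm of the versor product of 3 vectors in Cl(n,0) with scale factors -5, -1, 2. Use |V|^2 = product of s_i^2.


Each vector v_i has |v_i|^2 = s_i^2
Squared scales: (-5)^2 = 25, (-1)^2 = 1, 2^2 = 4
|V|^2 = 25 * 1 * 4
= 100


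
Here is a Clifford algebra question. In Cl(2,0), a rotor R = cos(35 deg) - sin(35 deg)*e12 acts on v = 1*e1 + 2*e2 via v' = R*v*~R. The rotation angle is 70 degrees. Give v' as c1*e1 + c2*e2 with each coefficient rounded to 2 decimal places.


Rotor R = cos(35deg) - sin(35deg)*e12
Rotation angle theta = 2 * 35 = 70 degrees
v' = R*v*~R rotates v by theta.
cos(70deg) = 0.3420, sin(70deg) = 0.9397
v'_1 = 1*cos(70deg) - 2*sin(70deg)
= 1*0.3420 - 2*0.9397
= -1.54
v'_2 = 1*sin(70deg) + 2*cos(70deg)
= 1*0.9397 + 2*0.3420
= 1.62
v' = -1.54*e1 + 1.62*e2


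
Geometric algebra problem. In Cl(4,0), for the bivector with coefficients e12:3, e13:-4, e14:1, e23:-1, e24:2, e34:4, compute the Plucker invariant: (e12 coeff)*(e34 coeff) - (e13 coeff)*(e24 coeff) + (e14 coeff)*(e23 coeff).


Plucker relation: af - be + cd
a*f = 3*4 = 12
b*e = (-4)*2 = -8
c*d = 1*(-1) = -1
af - be + cd = 12 - (-8) + (-1)
= 19


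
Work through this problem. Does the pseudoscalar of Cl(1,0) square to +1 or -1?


The pseudoscalar I = e1...e_n (product of all n generators) of Cl(p,q) satisfies I^2 = (-1)^(q + n(n-1)/2).
p = 1, q = 0, n = p + q = 1
n(n-1)/2 = 1 * 0 / 2 = 0
Exponent = q + n(n-1)/2 = 0 + 0 = 0
I^2 = (-1)^0 = +1


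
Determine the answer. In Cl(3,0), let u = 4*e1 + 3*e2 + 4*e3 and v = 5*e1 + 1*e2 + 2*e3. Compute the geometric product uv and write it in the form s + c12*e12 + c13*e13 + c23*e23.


In Cl(3,0): e_i^2 = 1, e_ie_j = -e_je_i for i != j.
Scalar part = u . v = 4*5 + 3*1 + 4*2
= 20 + 3 + 8 = 31
e12 coeff = 4*1 - 3*5 = 4 - 15 = -11
e13 coeff = 4*2 - 4*5 = 8 - 20 = -12
e23 coeff = 3*2 - 4*1 = 6 - 4 = 2
uv = 31 - 11*e12 - 12*e13 + 2*e23


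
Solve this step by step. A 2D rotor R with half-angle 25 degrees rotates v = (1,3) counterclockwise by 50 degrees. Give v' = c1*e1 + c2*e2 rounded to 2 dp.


Rotor R = cos(25deg) - sin(25deg)*e12
Rotation angle theta = 2 * 25 = 50 degrees
v' = R*v*~R rotates v by theta.
cos(50deg) = 0.6428, sin(50deg) = 0.7660
v'_1 = 1*cos(50deg) - 3*sin(50deg)
= 1*0.6428 - 3*0.7660
= -1.66
v'_2 = 1*sin(50deg) + 3*cos(50deg)
= 1*0.7660 + 3*0.6428
= 2.69
v' = -1.66*e1 + 2.69*e2


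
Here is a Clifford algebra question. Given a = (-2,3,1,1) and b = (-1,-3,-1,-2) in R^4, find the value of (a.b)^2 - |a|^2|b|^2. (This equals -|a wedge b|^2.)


a . b = (-2)*(-1) + 3*(-3) + 1*(-1) + 1*(-2)
= 2 + (-9) + (-1) + (-2) = -10
|a|^2 = (-2)^2 + 3^2 + 1^2 + 1^2 = 15
|b|^2 = (-1)^2 + (-3)^2 + (-1)^2 + (-2)^2 = 15
(a.b)^2 = (-10)^2 = 100
|a|^2 * |b|^2 = 15 * 15 = 225
Result = 100 - 225 = -125


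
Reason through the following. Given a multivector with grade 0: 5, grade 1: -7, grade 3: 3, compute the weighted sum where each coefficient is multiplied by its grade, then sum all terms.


Grade-weighted sum = sum of grade_k * coefficient_k
0*5 = 0
1*(-7) = -7
3*3 = 9
Total = 0 + (-7) + 9 = 2


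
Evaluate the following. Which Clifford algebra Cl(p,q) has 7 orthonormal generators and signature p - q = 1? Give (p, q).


We need p + q = 7 and p - q = 1.
Adding: 2p = 7 + 1 = 8, so p = 4.
Then q = 7 - 4 = 3.
(p, q) = (4, 3)


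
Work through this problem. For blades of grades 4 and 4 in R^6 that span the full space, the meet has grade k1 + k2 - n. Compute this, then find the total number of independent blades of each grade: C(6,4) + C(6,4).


Meet grade = grade(A) + grade(B) - n
= 4 + 4 - 6 = 2
C(6,4) = 15
C(6,4) = 15
dim_A + dim_B = 15 + 15 = 30


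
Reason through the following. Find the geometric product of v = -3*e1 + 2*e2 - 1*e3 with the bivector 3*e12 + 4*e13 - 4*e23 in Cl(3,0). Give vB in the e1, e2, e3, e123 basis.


vB has grade-1 (vector) and grade-3 (trivector) parts: vB = (v _| B) + (v ^ B).
Vector part <vB>_1:
  e1: -v2*b12 - v3*b13 = -(2)*(3) - (-1)*(4) = -2
  e2: v1*b12 - v3*b23 = (-3)*(3) - (-1)*(-4) = -13
  e3: v1*b13 + v2*b23 = (-3)*(4) + (2)*(-4) = -20
Trivector part <vB>_3:
  e123: v1*b23 - v2*b13 + v3*b12 = (-3)*(-4) - (2)*(4) + (-1)*(3) = 1
vB = -2*e1 - 13*e2 - 20*e3 + 1*e123


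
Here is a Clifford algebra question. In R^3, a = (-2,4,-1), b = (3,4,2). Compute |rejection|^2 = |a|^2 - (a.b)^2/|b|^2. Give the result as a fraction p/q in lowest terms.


|a|^2 = (-2)^2 + 4^2 + (-1)^2 = 21
|b|^2 = 3^2 + 4^2 + 2^2 = 29
a . b = (-2)*3 + 4*4 + (-1)*2 = 8
(a.b)^2 = 8^2 = 64
|rej|^2 = 21 - 64/29
= (609 - 64)/29
= 545/29
In lowest terms: 545/29


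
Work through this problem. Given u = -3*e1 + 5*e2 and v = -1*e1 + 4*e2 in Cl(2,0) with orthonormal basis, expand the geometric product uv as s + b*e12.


Expand: (-3*e1 + 5*e2)(-1*e1 + 4*e2)
= (-3)*(-1)*e1e1 + (-3)*4*e1e2 + 5*(-1)*e2e1 + 5*4*e2e2
Using e1^2 = e2^2 = 1, e2e1 = -e1e2:
Scalar part s = (-3)*(-1) + 5*4 = 3 + 20 = 23
Bivector part b = (-3)*4 - 5*(-1) = -12 - (-5) = -7
uv = 23 - 7*e12


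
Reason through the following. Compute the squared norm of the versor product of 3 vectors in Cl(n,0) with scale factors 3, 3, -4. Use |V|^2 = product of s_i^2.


Each vector v_i has |v_i|^2 = s_i^2
Squared scales: 3^2 = 9, 3^2 = 9, (-4)^2 = 16
|V|^2 = 9 * 9 * 16
= 1296


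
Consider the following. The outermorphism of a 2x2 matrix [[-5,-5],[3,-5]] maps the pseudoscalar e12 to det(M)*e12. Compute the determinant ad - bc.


The outermorphism of a linear map f sends e1^e2 to f(e1)^f(e2).
f(e1) = -5*e1 + 3*e2
f(e2) = -5*e1 - 5*e2
f(e1) ^ f(e2) = (-5*e1 + 3*e2) ^ (-5*e1 - 5*e2)
= (-5)*(-5)*e12 + 3*(-5)*e21
= (25 - (-15))*e12
= 40*e12
Coefficient = 40


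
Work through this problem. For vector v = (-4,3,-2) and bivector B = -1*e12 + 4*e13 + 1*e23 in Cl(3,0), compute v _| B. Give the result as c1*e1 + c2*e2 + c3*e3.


Left contraction v _| B = <vB>_1 (grade-1 part of the geometric product vB).
Using e1_|e12 = e2, e2_|e12 = -e1, e1_|e13 = e3, e3_|e13 = -e1, e2_|e23 = e3, e3_|e23 = -e2:
e1 coeff: -v2*b12 - v3*b13 = -(3)*(-1) - (-2)*(4) = 11
e2 coeff: v1*b12 - v3*b23 = (-4)*(-1) - (-2)*(1) = 6
e3 coeff: v1*b13 + v2*b23 = (-4)*(4) + (3)*(1) = -13
v _| B = 11*e1 + 6*e2 - 13*e3


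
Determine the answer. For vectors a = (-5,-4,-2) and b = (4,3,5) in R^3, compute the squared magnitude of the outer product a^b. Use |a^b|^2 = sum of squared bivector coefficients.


a wedge b = (a1*b2 - a2*b1)*e12 + (a1*b3 - a3*b1)*e13 + (a2*b3 - a3*b2)*e23
e12 coeff: (-5)*3 - (-4)*4 = -15 - (-16) = 1
e13 coeff: (-5)*5 - (-2)*4 = -25 - (-8) = -17
e23 coeff: (-4)*5 - (-2)*3 = -20 - (-6) = -14
|a wedge b|^2 = 1^2 + (-17)^2 + (-14)^2
= 1 + 289 + 196
= 486


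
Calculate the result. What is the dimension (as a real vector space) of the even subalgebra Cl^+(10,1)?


Even subalgebra dimension = 2^(n-1)
n = 10 + 1 = 11
2^(11 - 1) = 2^10 = 1024
Verification: sum of C(11,k) for even k = 1 + 55 + 330 + 462 + 165 + 11 = 1024
Result = 1024


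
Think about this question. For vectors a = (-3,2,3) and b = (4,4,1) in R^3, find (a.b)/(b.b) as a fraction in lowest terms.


Projection coefficient = (a . b) / (b . b)
a . b = (-3)*4 + 2*4 + 3*1
= -12 + 8 + 3 = -1
b . b = 4^2 + 4^2 + 1^2
= 16 + 16 + 1 = 33
Coefficient = -1/33
In lowest terms: -1/33


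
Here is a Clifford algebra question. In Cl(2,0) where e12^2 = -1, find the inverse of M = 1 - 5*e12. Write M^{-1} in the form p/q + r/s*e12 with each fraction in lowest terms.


M = 1 - 5*e12, where e12^2 = -1.
Since M commutes with its reverse ~M = a - b*e12, M * ~M = a^2 - b^2*e12^2 = a^2 + b^2.
So M^{-1} = ~M / (a^2 + b^2) = (a - b*e12)/(a^2 + b^2).
a^2 + b^2 = 1 + 25 = 26
Scalar part = 1/26 = 1/26
Bivector coeff = 5/26 = 5/26
M^{-1} = 1/26 + 5/26*e12


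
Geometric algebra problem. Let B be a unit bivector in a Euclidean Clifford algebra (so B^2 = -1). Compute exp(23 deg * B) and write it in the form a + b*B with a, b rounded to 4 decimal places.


For a unit bivector B with B^2 = -1, the exponential series gives
e^(theta*B) = cos(theta) + sin(theta)*B (the GA analogue of Euler's formula).
theta = 23 degrees = 0.401426 rad
cos(23 deg) = 0.9205
sin(23 deg) = 0.3907
exp(theta*B) = 0.9205 + 0.3907*B


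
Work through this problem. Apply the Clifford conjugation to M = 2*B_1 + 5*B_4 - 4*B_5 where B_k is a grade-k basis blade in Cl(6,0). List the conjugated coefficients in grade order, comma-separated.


Clifford conjugate sign for grade k: (-1)^(k(k+1)/2)
Grade 1: (-1)^(1*2/2) = (-1)^1 = -1, coeff 2 -> -2
Grade 4: (-1)^(4*5/2) = (-1)^10 = 1, coeff 5 -> 5
Grade 5: (-1)^(5*6/2) = (-1)^15 = -1, coeff -4 -> 4
Conjugated coefficients: -2, 5, 4


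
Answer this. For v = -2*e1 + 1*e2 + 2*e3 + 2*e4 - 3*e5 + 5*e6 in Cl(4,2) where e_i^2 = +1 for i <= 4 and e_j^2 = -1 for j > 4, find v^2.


v^2 = sum of c_i^2 * e_i^2
Positive signature terms (e_i^2 = +1): (-2)^2 + 1^2 + 2^2 + 2^2 = 13
Negative signature terms (e_j^2 = -1): (-3)^2 + 5^2 = 34
v^2 = 13 - 34 = -21


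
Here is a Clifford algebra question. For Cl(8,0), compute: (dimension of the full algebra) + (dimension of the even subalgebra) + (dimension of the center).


n = 8 + 0 = 8
Total dim = 2^8 = 256
Even subalgebra dim = 2^7 = 128
n is even, so center dim = 1
Sum = 256 + 128 + 1 = 385


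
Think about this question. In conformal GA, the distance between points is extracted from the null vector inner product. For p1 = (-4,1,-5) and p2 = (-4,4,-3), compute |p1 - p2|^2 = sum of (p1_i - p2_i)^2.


p1 - p2 = (0, -3, -2)
|p1 - p2|^2 = 0^2 + (-3)^2 + (-2)^2
= 0 + 9 + 4
= 13
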